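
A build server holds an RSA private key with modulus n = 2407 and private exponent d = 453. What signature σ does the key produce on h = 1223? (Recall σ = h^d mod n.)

1646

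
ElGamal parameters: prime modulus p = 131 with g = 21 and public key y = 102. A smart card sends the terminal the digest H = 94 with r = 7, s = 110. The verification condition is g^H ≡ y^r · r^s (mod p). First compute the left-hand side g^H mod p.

49

21^2 = 441 ≡ 48
21^4 ≡ 48^2 = 2304 ≡ 77
21^8 ≡ 77^2 = 5929 ≡ 34
21^16 ≡ 34^2 = 1156 ≡ 108
21^32 ≡ 108^2 = 11664 ≡ 5
21^64 ≡ 5^2 = 25
94 = 64 + 16 + 8 + 4 + 2, so 21^94 ≡ 25·108·34·77·48 ≡ 49 (mod 131)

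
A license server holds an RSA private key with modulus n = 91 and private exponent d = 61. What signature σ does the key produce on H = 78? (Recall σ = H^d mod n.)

78

Squares mod 91: H^1≡78, H^2≡78, H^4≡78, H^8≡78, H^16≡78, H^32≡78
61 = 32 + 16 + 8 + 4 + 1, so H^61 ≡ 78·78·78·78·78 ≡ 78 (mod 91)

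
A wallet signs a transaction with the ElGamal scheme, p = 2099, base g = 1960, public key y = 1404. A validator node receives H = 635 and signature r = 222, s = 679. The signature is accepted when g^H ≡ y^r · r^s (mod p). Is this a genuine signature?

Left side g^H mod p:
Squares mod 2099: 1960^1≡1960, 1960^2≡430, 1960^4≡188, 1960^8≡1760, 1960^16≡1575, 1960^32≡1706, 1960^64≡1222, 1960^128≡895, 1960^256≡1306, 1960^512≡1248
635 = 512 + 64 + 32 + 16 + 8 + 2 + 1, so 1960^635 ≡ 1248·1222·1706·1575·1760·430·1960 ≡ 1485 (mod 2099)
Right side y^r · r^s mod p:
Squares mod 2099: 1404^1≡1404, 1404^2≡255, 1404^4≡2055, 1404^8≡1936, 1404^16≡1381, 1404^32≡1269, 1404^64≡428, 1404^128≡571
222 = 128 + 64 + 16 + 8 + 4 + 2, so 1404^222 ≡ 571·428·1381·1936·2055·255 ≡ 844 (mod 2099)
Squares mod 2099: 222^1≡222, 222^2≡1007, 222^4≡232, 222^8≡1349, 222^16≡2067, 222^32≡1024, 222^64≡1175, 222^128≡1582, 222^256≡716, 222^512≡500
679 = 512 + 128 + 32 + 4 + 2 + 1, so 222^679 ≡ 500·1582·1024·232·1007·222 ≡ 1872 (mod 2099)
844·1872 = 1579968 ≡ 1520 (mod 2099)
1485 ≠ 1520, so verification fails.

forged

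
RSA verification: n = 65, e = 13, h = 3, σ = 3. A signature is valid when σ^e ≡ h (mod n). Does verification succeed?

passes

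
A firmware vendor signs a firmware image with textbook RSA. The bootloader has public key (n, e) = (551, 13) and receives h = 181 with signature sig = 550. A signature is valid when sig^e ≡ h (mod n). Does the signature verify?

sig^2 ≡ 550^2 = 302500 ≡ 1
sig^4 ≡ 1^2 = 1
sig^8 ≡ 1^2 = 1
13 = 8 + 4 + 1, so sig^13 ≡ 1·1·550 ≡ 550 (mod 551)
sig^13 mod 551 = 550, but h = 181.

does not verify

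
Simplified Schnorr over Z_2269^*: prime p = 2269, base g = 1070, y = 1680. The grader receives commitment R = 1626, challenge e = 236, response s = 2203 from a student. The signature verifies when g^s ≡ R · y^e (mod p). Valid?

g^s mod p:
Squares mod 2269: 1070^1≡1070, 1070^2≡1324, 1070^4≡1308, 1070^8≡38, 1070^16≡1444, 1070^32≡2194, 1070^64≡1087, 1070^128≡1689, 1070^256≡588, 1070^512≡856, 1070^1024≡2118, 1070^2048≡111
2203 = 2048 + 128 + 16 + 8 + 2 + 1, so 1070^2203 ≡ 111·1689·1444·38·1324·1070 ≡ 758 (mod 2269)
R · y^e mod p:
Squares mod 2269: 1680^1≡1680, 1680^2≡2033, 1680^4≡1240, 1680^8≡1487, 1680^16≡1163, 1680^32≡245, 1680^64≡1031, 1680^128≡1069
236 = 128 + 64 + 32 + 8 + 4, so 1680^236 ≡ 1069·1031·245·1487·1240 ≡ 634 (mod 2269)
1626·634 = 1030884 ≡ 758 (mod 2269)
758 ≡ 758 (mod 2269); signature holds.

yes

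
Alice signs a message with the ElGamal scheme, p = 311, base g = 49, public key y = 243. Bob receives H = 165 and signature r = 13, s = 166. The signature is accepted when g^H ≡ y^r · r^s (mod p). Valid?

no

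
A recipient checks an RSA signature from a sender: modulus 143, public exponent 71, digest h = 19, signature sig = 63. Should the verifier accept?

accept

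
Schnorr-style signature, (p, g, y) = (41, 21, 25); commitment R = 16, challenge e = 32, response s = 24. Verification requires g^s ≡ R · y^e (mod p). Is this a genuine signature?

forged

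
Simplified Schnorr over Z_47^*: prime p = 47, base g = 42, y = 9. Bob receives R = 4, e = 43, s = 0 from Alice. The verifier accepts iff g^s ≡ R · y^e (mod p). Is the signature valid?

invalid

g^s mod p:
42^0 mod 47 = 1
R · y^e mod p:
Squares mod 47: 9^1≡9, 9^2≡34, 9^4≡28, 9^8≡32, 9^16≡37, 9^32≡6
43 = 32 + 8 + 2 + 1, so 9^43 ≡ 6·32·34·9 ≡ 2 (mod 47)
4·2 = 8 ≡ 8 (mod 47)
1 ≠ 8; the check fails.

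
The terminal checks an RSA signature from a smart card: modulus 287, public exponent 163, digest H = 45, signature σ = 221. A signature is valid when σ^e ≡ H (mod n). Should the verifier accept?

Squares mod 287: σ^1≡221, σ^2≡51, σ^4≡18, σ^8≡37, σ^16≡221, σ^32≡51, σ^64≡18, σ^128≡37
163 = 128 + 32 + 2 + 1, so σ^163 ≡ 37·51·51·221 ≡ 242 (mod 287)
The recovered value 242 does not match the digest 45.

reject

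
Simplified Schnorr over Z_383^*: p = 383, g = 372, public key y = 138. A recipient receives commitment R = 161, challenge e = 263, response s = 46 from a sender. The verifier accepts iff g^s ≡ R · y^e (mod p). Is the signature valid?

invalid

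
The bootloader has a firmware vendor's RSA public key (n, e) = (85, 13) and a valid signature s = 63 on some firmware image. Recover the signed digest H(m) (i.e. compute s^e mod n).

48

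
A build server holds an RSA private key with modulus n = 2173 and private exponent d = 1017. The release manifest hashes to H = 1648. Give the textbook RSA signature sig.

2048

H^2 ≡ 1648^2 = 2715904 ≡ 1827
H^4 ≡ 1827^2 = 3337929 ≡ 201
H^8 ≡ 201^2 = 40401 ≡ 1287
H^16 ≡ 1287^2 = 1656369 ≡ 543
H^32 ≡ 543^2 = 294849 ≡ 1494
H^64 ≡ 1494^2 = 2232036 ≡ 365
H^128 ≡ 365^2 = 133225 ≡ 672
H^256 ≡ 672^2 = 451584 ≡ 1773
H^512 ≡ 1773^2 = 3143529 ≡ 1371
1017 = 512 + 256 + 128 + 64 + 32 + 16 + 8 + 1, so H^1017 ≡ 1371·1773·672·365·1494·543·1287·1648 ≡ 2048 (mod 2173)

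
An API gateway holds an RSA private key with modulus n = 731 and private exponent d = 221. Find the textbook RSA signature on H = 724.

H^2 ≡ 724^2 = 524176 ≡ 49
H^4 ≡ 49^2 = 2401 ≡ 208
H^8 ≡ 208^2 = 43264 ≡ 135
H^16 ≡ 135^2 = 18225 ≡ 681
H^32 ≡ 681^2 = 463761 ≡ 307
H^64 ≡ 307^2 = 94249 ≡ 681
H^128 ≡ 681^2 = 463761 ≡ 307
221 = 128 + 64 + 16 + 8 + 4 + 1, so H^221 ≡ 307·681·681·135·208·724 ≡ 436 (mod 731)

436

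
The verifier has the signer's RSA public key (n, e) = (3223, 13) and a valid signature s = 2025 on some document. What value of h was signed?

s^13 mod 3223 = 1255

1255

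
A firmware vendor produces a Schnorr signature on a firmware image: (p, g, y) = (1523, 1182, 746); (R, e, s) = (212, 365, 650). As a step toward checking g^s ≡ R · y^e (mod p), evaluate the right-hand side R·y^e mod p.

Squares mod 1523: 746^1≡746, 746^2≡621, 746^4≡322, 746^8≡120, 746^16≡693, 746^32≡504, 746^64≡1198, 746^128≡538, 746^256≡74
365 = 256 + 64 + 32 + 8 + 4 + 1, so 746^365 ≡ 74·1198·504·120·322·746 ≡ 1053 (mod 1523)
R · y^e ≡ 212·1053 = 223236 ≡ 878 (mod 1523)

878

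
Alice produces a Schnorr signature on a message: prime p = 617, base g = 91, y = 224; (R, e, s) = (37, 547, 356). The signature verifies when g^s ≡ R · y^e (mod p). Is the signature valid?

valid

g^s mod p:
91^2 = 8281 ≡ 260
91^4 ≡ 260^2 = 67600 ≡ 347
91^8 ≡ 347^2 = 120409 ≡ 94
91^16 ≡ 94^2 = 8836 ≡ 198
91^32 ≡ 198^2 = 39204 ≡ 333
91^64 ≡ 333^2 = 110889 ≡ 446
91^128 ≡ 446^2 = 198916 ≡ 242
91^256 ≡ 242^2 = 58564 ≡ 566
356 = 256 + 64 + 32 + 4, so 91^356 ≡ 566·446·333·347 ≡ 85 (mod 617)
R · y^e mod p:
224^2 = 50176 ≡ 199
224^4 ≡ 199^2 = 39601 ≡ 113
224^8 ≡ 113^2 = 12769 ≡ 429
224^16 ≡ 429^2 = 184041 ≡ 175
224^32 ≡ 175^2 = 30625 ≡ 392
224^64 ≡ 392^2 = 153664 ≡ 31
224^128 ≡ 31^2 = 961 ≡ 344
224^256 ≡ 344^2 = 118336 ≡ 489
224^512 ≡ 489^2 = 239121 ≡ 342
547 = 512 + 32 + 2 + 1, so 224^547 ≡ 342·392·199·224 ≡ 69 (mod 617)
37·69 = 2553 ≡ 85 (mod 617)
85 ≡ 85 (mod 617); signature holds.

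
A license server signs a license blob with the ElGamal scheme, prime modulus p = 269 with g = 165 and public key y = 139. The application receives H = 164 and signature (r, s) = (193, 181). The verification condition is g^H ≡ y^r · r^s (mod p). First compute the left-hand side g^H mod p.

Squares mod 269: 165^1≡165, 165^2≡56, 165^4≡177, 165^8≡125, 165^16≡23, 165^32≡260, 165^64≡81, 165^128≡105
164 = 128 + 32 + 4, so 165^164 ≡ 105·260·177 ≡ 53 (mod 269)

53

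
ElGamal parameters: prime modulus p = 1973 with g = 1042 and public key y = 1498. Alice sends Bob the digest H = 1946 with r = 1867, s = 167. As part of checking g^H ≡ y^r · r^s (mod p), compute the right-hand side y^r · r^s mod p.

1498^2 = 2244004 ≡ 703
1498^4 ≡ 703^2 = 494209 ≡ 959
1498^8 ≡ 959^2 = 919681 ≡ 263
1498^16 ≡ 263^2 = 69169 ≡ 114
1498^32 ≡ 114^2 = 12996 ≡ 1158
1498^64 ≡ 1158^2 = 1340964 ≡ 1297
1498^128 ≡ 1297^2 = 1682209 ≡ 1213
1498^256 ≡ 1213^2 = 1471369 ≡ 1484
1498^512 ≡ 1484^2 = 2202256 ≡ 388
1498^1024 ≡ 388^2 = 150544 ≡ 596
1867 = 1024 + 512 + 256 + 64 + 8 + 2 + 1, so 1498^1867 ≡ 596·388·1484·1297·263·703·1498 ≡ 1933 (mod 1973)
1867^2 = 3485689 ≡ 1371
1867^4 ≡ 1371^2 = 1879641 ≡ 1345
1867^8 ≡ 1345^2 = 1809025 ≡ 1757
1867^16 ≡ 1757^2 = 3087049 ≡ 1277
1867^32 ≡ 1277^2 = 1630729 ≡ 1031
1867^64 ≡ 1031^2 = 1062961 ≡ 1487
1867^128 ≡ 1487^2 = 2211169 ≡ 1409
167 = 128 + 32 + 4 + 2 + 1, so 1867^167 ≡ 1409·1031·1345·1371·1867 ≡ 6 (mod 1973)
y^r · r^s ≡ 1933·6 = 11598 ≡ 1733 (mod 1973)

1733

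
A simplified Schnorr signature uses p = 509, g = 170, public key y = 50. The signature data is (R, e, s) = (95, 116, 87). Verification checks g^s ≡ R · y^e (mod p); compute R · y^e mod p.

205

50^116 mod 509 = 404
R · y^e ≡ 95·404 = 38380 ≡ 205 (mod 509)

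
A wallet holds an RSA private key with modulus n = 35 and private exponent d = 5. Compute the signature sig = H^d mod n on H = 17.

H^2 ≡ 17^2 = 289 ≡ 9
H^4 ≡ 9^2 = 81 ≡ 11
5 = 4 + 1, so H^5 ≡ 11·17 ≡ 12 (mod 35)

12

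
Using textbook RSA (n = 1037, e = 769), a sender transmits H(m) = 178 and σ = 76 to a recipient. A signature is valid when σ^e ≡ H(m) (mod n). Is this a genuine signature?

genuine

Squares mod 1037: σ^1≡76, σ^2≡591, σ^4≡849, σ^8≡86, σ^16≡137, σ^32≡103, σ^64≡239, σ^128≡86, σ^256≡137, σ^512≡103
769 = 512 + 256 + 1, so σ^769 ≡ 103·137·76 ≡ 178 (mod 1037)
Since 178 equals the digest 178, verification succeeds.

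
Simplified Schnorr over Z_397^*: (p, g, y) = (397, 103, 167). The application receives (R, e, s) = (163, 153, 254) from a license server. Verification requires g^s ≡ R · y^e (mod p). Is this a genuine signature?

genuine

g^s mod p:
103^2 = 10609 ≡ 287
103^4 ≡ 287^2 = 82369 ≡ 190
103^8 ≡ 190^2 = 36100 ≡ 370
103^16 ≡ 370^2 = 136900 ≡ 332
103^32 ≡ 332^2 = 110224 ≡ 255
103^64 ≡ 255^2 = 65025 ≡ 314
103^128 ≡ 314^2 = 98596 ≡ 140
254 = 128 + 64 + 32 + 16 + 8 + 4 + 2, so 103^254 ≡ 140·314·255·332·370·190·287 ≡ 291 (mod 397)
R · y^e mod p:
167^2 = 27889 ≡ 99
167^4 ≡ 99^2 = 9801 ≡ 273
167^8 ≡ 273^2 = 74529 ≡ 290
167^16 ≡ 290^2 = 84100 ≡ 333
167^32 ≡ 333^2 = 110889 ≡ 126
167^64 ≡ 126^2 = 15876 ≡ 393
167^128 ≡ 393^2 = 154449 ≡ 16
153 = 128 + 16 + 8 + 1, so 167^153 ≡ 16·333·290·167 ≡ 126 (mod 397)
163·126 = 20538 ≡ 291 (mod 397)
291 ≡ 291 (mod 397); signature holds.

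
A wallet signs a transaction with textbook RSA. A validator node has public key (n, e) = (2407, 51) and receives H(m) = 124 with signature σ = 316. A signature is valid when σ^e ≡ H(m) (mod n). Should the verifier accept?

σ^2 ≡ 316^2 = 99856 ≡ 1169
σ^4 ≡ 1169^2 = 1366561 ≡ 1792
σ^8 ≡ 1792^2 = 3211264 ≡ 326
σ^16 ≡ 326^2 = 106276 ≡ 368
σ^32 ≡ 368^2 = 135424 ≡ 632
51 = 32 + 16 + 2 + 1, so σ^51 ≡ 632·368·1169·316 ≡ 2283 (mod 2407)
The recovered value 2283 does not match the digest 124.

reject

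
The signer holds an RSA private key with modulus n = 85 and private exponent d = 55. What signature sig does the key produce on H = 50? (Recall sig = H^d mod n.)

50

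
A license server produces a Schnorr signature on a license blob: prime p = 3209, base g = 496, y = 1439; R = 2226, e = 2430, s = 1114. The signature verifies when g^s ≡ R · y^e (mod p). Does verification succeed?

g^s mod p:
496^2 = 246016 ≡ 2132
496^4 ≡ 2132^2 = 4545424 ≡ 1480
496^8 ≡ 1480^2 = 2190400 ≡ 1862
496^16 ≡ 1862^2 = 3467044 ≡ 1324
496^32 ≡ 1324^2 = 1752976 ≡ 862
496^64 ≡ 862^2 = 743044 ≡ 1765
496^128 ≡ 1765^2 = 3115225 ≡ 2495
496^256 ≡ 2495^2 = 6225025 ≡ 2774
496^512 ≡ 2774^2 = 7695076 ≡ 3103
496^1024 ≡ 3103^2 = 9628609 ≡ 1609
1114 = 1024 + 64 + 16 + 8 + 2, so 496^1114 ≡ 1609·1765·1324·1862·2132 ≡ 645 (mod 3209)
R · y^e mod p:
1439^2 = 2070721 ≡ 916
1439^4 ≡ 916^2 = 839056 ≡ 1507
1439^8 ≡ 1507^2 = 2271049 ≡ 2286
1439^16 ≡ 2286^2 = 5225796 ≡ 1544
1439^32 ≡ 1544^2 = 2383936 ≡ 2858
1439^64 ≡ 2858^2 = 8168164 ≡ 1259
1439^128 ≡ 1259^2 = 1585081 ≡ 3044
1439^256 ≡ 3044^2 = 9265936 ≡ 1553
1439^512 ≡ 1553^2 = 2411809 ≡ 1850
1439^1024 ≡ 1850^2 = 3422500 ≡ 1706
1439^2048 ≡ 1706^2 = 2910436 ≡ 3082
2430 = 2048 + 256 + 64 + 32 + 16 + 8 + 4 + 2, so 1439^2430 ≡ 3082·1553·1259·2858·1544·2286·1507·916 ≡ 316 (mod 3209)
2226·316 = 703416 ≡ 645 (mod 3209)
645 ≡ 645 (mod 3209); signature holds.

passes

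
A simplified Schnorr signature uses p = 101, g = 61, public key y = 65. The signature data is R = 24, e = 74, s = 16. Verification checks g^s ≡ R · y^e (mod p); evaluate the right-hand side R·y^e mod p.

68

Squares mod 101: 65^1≡65, 65^2≡84, 65^4≡87, 65^8≡95, 65^16≡36, 65^32≡84, 65^64≡87
74 = 64 + 8 + 2, so 65^74 ≡ 87·95·84 ≡ 87 (mod 101)
R · y^e ≡ 24·87 = 2088 ≡ 68 (mod 101)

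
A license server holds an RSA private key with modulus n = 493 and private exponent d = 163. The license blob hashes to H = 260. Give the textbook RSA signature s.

H^2 ≡ 260^2 = 67600 ≡ 59
H^4 ≡ 59^2 = 3481 ≡ 30
H^8 ≡ 30^2 = 900 ≡ 407
H^16 ≡ 407^2 = 165649 ≡ 1
H^32 ≡ 1^2 = 1
H^64 ≡ 1^2 = 1
H^128 ≡ 1^2 = 1
163 = 128 + 32 + 2 + 1, so H^163 ≡ 1·1·59·260 ≡ 57 (mod 493)

57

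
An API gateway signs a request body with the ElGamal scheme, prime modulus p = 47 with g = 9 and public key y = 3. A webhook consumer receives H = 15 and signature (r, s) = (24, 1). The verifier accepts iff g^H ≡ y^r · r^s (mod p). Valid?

yes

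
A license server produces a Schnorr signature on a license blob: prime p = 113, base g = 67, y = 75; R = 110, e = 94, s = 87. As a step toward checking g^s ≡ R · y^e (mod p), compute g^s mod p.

33

67^2 = 4489 ≡ 82
67^4 ≡ 82^2 = 6724 ≡ 57
67^8 ≡ 57^2 = 3249 ≡ 85
67^16 ≡ 85^2 = 7225 ≡ 106
67^32 ≡ 106^2 = 11236 ≡ 49
67^64 ≡ 49^2 = 2401 ≡ 28
87 = 64 + 16 + 4 + 2 + 1, so 67^87 ≡ 28·106·57·82·67 ≡ 33 (mod 113)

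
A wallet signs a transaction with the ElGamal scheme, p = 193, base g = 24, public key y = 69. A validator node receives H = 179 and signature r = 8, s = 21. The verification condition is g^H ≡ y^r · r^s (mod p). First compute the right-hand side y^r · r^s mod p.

Squares mod 193: 69^1≡69, 69^2≡129, 69^4≡43, 69^8≡112
69^8 ≡ 112 (mod 193)
Squares mod 193: 8^1≡8, 8^2≡64, 8^4≡43, 8^8≡112, 8^16≡192
21 = 16 + 4 + 1, so 8^21 ≡ 192·43·8 ≡ 42 (mod 193)
y^r · r^s ≡ 112·42 = 4704 ≡ 72 (mod 193)

72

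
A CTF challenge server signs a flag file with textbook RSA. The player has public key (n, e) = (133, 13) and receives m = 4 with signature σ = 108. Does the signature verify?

does not verify

Squares mod 133: σ^1≡108, σ^2≡93, σ^4≡4, σ^8≡16
13 = 8 + 4 + 1, so σ^13 ≡ 16·4·108 ≡ 129 (mod 133)
The recovered value 129 does not match the digest 4.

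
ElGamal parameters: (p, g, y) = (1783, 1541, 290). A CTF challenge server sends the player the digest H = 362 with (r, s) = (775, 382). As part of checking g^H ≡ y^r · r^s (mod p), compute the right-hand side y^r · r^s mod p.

290^2 = 84100 ≡ 299
290^4 ≡ 299^2 = 89401 ≡ 251
290^8 ≡ 251^2 = 63001 ≡ 596
290^16 ≡ 596^2 = 355216 ≡ 399
290^32 ≡ 399^2 = 159201 ≡ 514
290^64 ≡ 514^2 = 264196 ≡ 312
290^128 ≡ 312^2 = 97344 ≡ 1062
290^256 ≡ 1062^2 = 1127844 ≡ 988
290^512 ≡ 988^2 = 976144 ≡ 843
775 = 512 + 256 + 4 + 2 + 1, so 290^775 ≡ 843·988·251·299·290 ≡ 114 (mod 1783)
775^2 = 600625 ≡ 1537
775^4 ≡ 1537^2 = 2362369 ≡ 1677
775^8 ≡ 1677^2 = 2812329 ≡ 538
775^16 ≡ 538^2 = 289444 ≡ 598
775^32 ≡ 598^2 = 357604 ≡ 1004
775^64 ≡ 1004^2 = 1008016 ≡ 621
775^128 ≡ 621^2 = 385641 ≡ 513
775^256 ≡ 513^2 = 263169 ≡ 1068
382 = 256 + 64 + 32 + 16 + 8 + 4 + 2, so 775^382 ≡ 1068·621·1004·598·538·1677·1537 ≡ 730 (mod 1783)
y^r · r^s ≡ 114·730 = 83220 ≡ 1202 (mod 1783)

1202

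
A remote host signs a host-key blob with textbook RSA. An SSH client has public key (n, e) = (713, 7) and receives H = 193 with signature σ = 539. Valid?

σ^7 mod 713 = 520
The recovered value 520 does not match the digest 193.

no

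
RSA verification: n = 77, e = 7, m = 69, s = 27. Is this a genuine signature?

genuine

s^2 ≡ 27^2 = 729 ≡ 36
s^4 ≡ 36^2 = 1296 ≡ 64
7 = 4 + 2 + 1, so s^7 ≡ 64·36·27 ≡ 69 (mod 77)
s^7 mod 77 = 69 matches m.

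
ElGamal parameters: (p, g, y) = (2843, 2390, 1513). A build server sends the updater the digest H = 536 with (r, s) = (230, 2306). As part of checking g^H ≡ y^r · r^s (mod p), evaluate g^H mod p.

Squares mod 2843: 2390^1≡2390, 2390^2≡513, 2390^4≡1613, 2390^8≡424, 2390^16≡667, 2390^32≡1381, 2390^64≡2351, 2390^128≡409, 2390^256≡2387, 2390^512≡397
536 = 512 + 16 + 8, so 2390^536 ≡ 397·667·424 ≡ 1863 (mod 2843)

1863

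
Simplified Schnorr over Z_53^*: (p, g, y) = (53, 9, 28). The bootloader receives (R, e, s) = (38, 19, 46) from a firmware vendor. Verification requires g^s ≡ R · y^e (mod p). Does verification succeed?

g^s mod p:
9^2 = 81 ≡ 28
9^4 ≡ 28^2 = 784 ≡ 42
9^8 ≡ 42^2 = 1764 ≡ 15
9^16 ≡ 15^2 = 225 ≡ 13
9^32 ≡ 13^2 = 169 ≡ 10
46 = 32 + 8 + 4 + 2, so 9^46 ≡ 10·15·42·28 ≡ 16 (mod 53)
R · y^e mod p:
28^2 = 784 ≡ 42
28^4 ≡ 42^2 = 1764 ≡ 15
28^8 ≡ 15^2 = 225 ≡ 13
28^16 ≡ 13^2 = 169 ≡ 10
19 = 16 + 2 + 1, so 28^19 ≡ 10·42·28 ≡ 47 (mod 53)
38·47 = 1786 ≡ 37 (mod 53)
16 ≠ 37; the check fails.

fails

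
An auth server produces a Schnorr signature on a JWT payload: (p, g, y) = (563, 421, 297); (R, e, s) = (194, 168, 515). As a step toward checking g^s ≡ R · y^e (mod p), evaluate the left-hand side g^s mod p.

434

421^2 = 177241 ≡ 459
421^4 ≡ 459^2 = 210681 ≡ 119
421^8 ≡ 119^2 = 14161 ≡ 86
421^16 ≡ 86^2 = 7396 ≡ 77
421^32 ≡ 77^2 = 5929 ≡ 299
421^64 ≡ 299^2 = 89401 ≡ 447
421^128 ≡ 447^2 = 199809 ≡ 507
421^256 ≡ 507^2 = 257049 ≡ 321
421^512 ≡ 321^2 = 103041 ≡ 12
515 = 512 + 2 + 1, so 421^515 ≡ 12·459·421 ≡ 434 (mod 563)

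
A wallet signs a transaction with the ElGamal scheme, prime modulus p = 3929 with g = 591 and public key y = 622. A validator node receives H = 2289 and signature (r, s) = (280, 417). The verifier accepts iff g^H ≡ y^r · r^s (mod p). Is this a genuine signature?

Left side g^H mod p:
591^2 = 349281 ≡ 3529
591^4 ≡ 3529^2 = 12453841 ≡ 2840
591^8 ≡ 2840^2 = 8065600 ≡ 3292
591^16 ≡ 3292^2 = 10837264 ≡ 1082
591^32 ≡ 1082^2 = 1170724 ≡ 3811
591^64 ≡ 3811^2 = 14523721 ≡ 2137
591^128 ≡ 2137^2 = 4566769 ≡ 1271
591^256 ≡ 1271^2 = 1615441 ≡ 622
591^512 ≡ 622^2 = 386884 ≡ 1842
591^1024 ≡ 1842^2 = 3392964 ≡ 2237
591^2048 ≡ 2237^2 = 5004169 ≡ 2552
2289 = 2048 + 128 + 64 + 32 + 16 + 1, so 591^2289 ≡ 2552·1271·2137·3811·1082·591 ≡ 2027 (mod 3929)
Right side y^r · r^s mod p:
622^2 = 386884 ≡ 1842
622^4 ≡ 1842^2 = 3392964 ≡ 2237
622^8 ≡ 2237^2 = 5004169 ≡ 2552
622^16 ≡ 2552^2 = 6512704 ≡ 2351
622^32 ≡ 2351^2 = 5527201 ≡ 3027
622^64 ≡ 3027^2 = 9162729 ≡ 301
622^128 ≡ 301^2 = 90601 ≡ 234
622^256 ≡ 234^2 = 54756 ≡ 3679
280 = 256 + 16 + 8, so 622^280 ≡ 3679·2351·2552 ≡ 969 (mod 3929)
280^2 = 78400 ≡ 3749
280^4 ≡ 3749^2 = 14055001 ≡ 968
280^8 ≡ 968^2 = 937024 ≡ 1922
280^16 ≡ 1922^2 = 3694084 ≡ 824
280^32 ≡ 824^2 = 678976 ≡ 3188
280^64 ≡ 3188^2 = 10163344 ≡ 2950
280^128 ≡ 2950^2 = 8702500 ≡ 3694
280^256 ≡ 3694^2 = 13645636 ≡ 219
417 = 256 + 128 + 32 + 1, so 280^417 ≡ 219·3694·3188·280 ≡ 959 (mod 3929)
969·959 = 929271 ≡ 2027 (mod 3929)
2027 ≡ 2027 (mod 3929), so the signature is genuine.

genuine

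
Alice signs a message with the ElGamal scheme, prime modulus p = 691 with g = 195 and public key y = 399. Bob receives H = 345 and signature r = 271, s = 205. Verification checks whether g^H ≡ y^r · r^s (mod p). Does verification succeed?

Left side g^H mod p:
195^2 = 38025 ≡ 20
195^4 ≡ 20^2 = 400
195^8 ≡ 400^2 = 160000 ≡ 379
195^16 ≡ 379^2 = 143641 ≡ 604
195^32 ≡ 604^2 = 364816 ≡ 659
195^64 ≡ 659^2 = 434281 ≡ 333
195^128 ≡ 333^2 = 110889 ≡ 329
195^256 ≡ 329^2 = 108241 ≡ 445
345 = 256 + 64 + 16 + 8 + 1, so 195^345 ≡ 445·333·604·379·195 ≡ 1 (mod 691)
Right side y^r · r^s mod p:
399^2 = 159201 ≡ 271
399^4 ≡ 271^2 = 73441 ≡ 195
399^8 ≡ 195^2 = 38025 ≡ 20
399^16 ≡ 20^2 = 400
399^32 ≡ 400^2 = 160000 ≡ 379
399^64 ≡ 379^2 = 143641 ≡ 604
399^128 ≡ 604^2 = 364816 ≡ 659
399^256 ≡ 659^2 = 434281 ≡ 333
271 = 256 + 8 + 4 + 2 + 1, so 399^271 ≡ 333·20·195·271·399 ≡ 604 (mod 691)
271^2 = 73441 ≡ 195
271^4 ≡ 195^2 = 38025 ≡ 20
271^8 ≡ 20^2 = 400
271^16 ≡ 400^2 = 160000 ≡ 379
271^32 ≡ 379^2 = 143641 ≡ 604
271^64 ≡ 604^2 = 364816 ≡ 659
271^128 ≡ 659^2 = 434281 ≡ 333
205 = 128 + 64 + 8 + 4 + 1, so 271^205 ≡ 333·659·400·20·271 ≡ 528 (mod 691)
604·528 = 318912 ≡ 361 (mod 691)
1 ≠ 361, so verification fails.

fails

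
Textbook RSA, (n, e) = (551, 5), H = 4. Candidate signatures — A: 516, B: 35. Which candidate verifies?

Candidate A: 516^2 = 266256 ≡ 123; 516^4 ≡ 123^2 = 15129 ≡ 252; 5 = 4 + 1, so 516^5 ≡ 252·516 ≡ 547 (mod 551)
Candidate B: 35^2 = 1225 ≡ 123; 35^4 ≡ 123^2 = 15129 ≡ 252; 5 = 4 + 1, so 35^5 ≡ 252·35 ≡ 4 (mod 551)
  → matches H = 4

B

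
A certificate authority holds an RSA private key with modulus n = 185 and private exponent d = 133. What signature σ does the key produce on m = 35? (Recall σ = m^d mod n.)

165

m^2 ≡ 35^2 = 1225 ≡ 115
m^4 ≡ 115^2 = 13225 ≡ 90
m^8 ≡ 90^2 = 8100 ≡ 145
m^16 ≡ 145^2 = 21025 ≡ 120
m^32 ≡ 120^2 = 14400 ≡ 155
m^64 ≡ 155^2 = 24025 ≡ 160
m^128 ≡ 160^2 = 25600 ≡ 70
133 = 128 + 4 + 1, so m^133 ≡ 70·90·35 ≡ 165 (mod 185)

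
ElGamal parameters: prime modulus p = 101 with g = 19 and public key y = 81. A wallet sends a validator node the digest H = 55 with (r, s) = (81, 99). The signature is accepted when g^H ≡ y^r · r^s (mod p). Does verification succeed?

passes

Left side g^H mod p:
Squares mod 101: 19^1≡19, 19^2≡58, 19^4≡31, 19^8≡52, 19^16≡78, 19^32≡24
55 = 32 + 16 + 4 + 2 + 1, so 19^55 ≡ 24·78·31·58·19 ≡ 84 (mod 101)
Right side y^r · r^s mod p:
Squares mod 101: 81^1≡81, 81^2≡97, 81^4≡16, 81^8≡54, 81^16≡88, 81^32≡68, 81^64≡79
81 = 64 + 16 + 1, so 81^81 ≡ 79·88·81 ≡ 37 (mod 101)
Squares mod 101: 81^1≡81, 81^2≡97, 81^4≡16, 81^8≡54, 81^16≡88, 81^32≡68, 81^64≡79
99 = 64 + 32 + 2 + 1, so 81^99 ≡ 79·68·97·81 ≡ 5 (mod 101)
37·5 = 185 ≡ 84 (mod 101)
84 ≡ 84 (mod 101), so the signature is genuine.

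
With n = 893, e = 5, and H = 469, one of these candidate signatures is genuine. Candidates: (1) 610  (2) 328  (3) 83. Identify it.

1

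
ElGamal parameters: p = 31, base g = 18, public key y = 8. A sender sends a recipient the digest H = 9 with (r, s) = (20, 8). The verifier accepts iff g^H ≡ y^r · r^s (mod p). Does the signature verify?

Left side g^H mod p:
18^2 = 324 ≡ 14
18^4 ≡ 14^2 = 196 ≡ 10
18^8 ≡ 10^2 = 100 ≡ 7
9 = 8 + 1, so 18^9 ≡ 7·18 ≡ 2 (mod 31)
Right side y^r · r^s mod p:
8^2 = 64 ≡ 2
8^4 ≡ 2^2 = 4
8^8 ≡ 4^2 = 16
8^16 ≡ 16^2 = 256 ≡ 8
20 = 16 + 4, so 8^20 ≡ 8·4 ≡ 1 (mod 31)
20^2 = 400 ≡ 28
20^4 ≡ 28^2 = 784 ≡ 9
20^8 ≡ 9^2 = 81 ≡ 19
1·19 = 19 ≡ 19 (mod 31)
2 ≠ 19, so verification fails.

does not verify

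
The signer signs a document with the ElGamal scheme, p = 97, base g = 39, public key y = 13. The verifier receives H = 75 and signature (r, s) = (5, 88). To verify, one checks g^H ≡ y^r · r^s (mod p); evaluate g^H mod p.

Squares mod 97: 39^1≡39, 39^2≡66, 39^4≡88, 39^8≡81, 39^16≡62, 39^32≡61, 39^64≡35
75 = 64 + 8 + 2 + 1, so 39^75 ≡ 35·81·66·39 ≡ 77 (mod 97)

77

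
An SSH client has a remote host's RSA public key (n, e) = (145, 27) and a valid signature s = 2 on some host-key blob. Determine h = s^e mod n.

73

s^2 ≡ 2^2 = 4
s^4 ≡ 4^2 = 16
s^8 ≡ 16^2 = 256 ≡ 111
s^16 ≡ 111^2 = 12321 ≡ 141
27 = 16 + 8 + 2 + 1, so s^27 ≡ 141·111·4·2 ≡ 73 (mod 145)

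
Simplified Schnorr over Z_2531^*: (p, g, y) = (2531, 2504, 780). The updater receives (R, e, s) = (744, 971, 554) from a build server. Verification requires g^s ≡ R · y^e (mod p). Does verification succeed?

g^s mod p:
2504^2 = 6270016 ≡ 729
2504^4 ≡ 729^2 = 531441 ≡ 2462
2504^8 ≡ 2462^2 = 6061444 ≡ 2230
2504^16 ≡ 2230^2 = 4972900 ≡ 2016
2504^32 ≡ 2016^2 = 4064256 ≡ 2001
2504^64 ≡ 2001^2 = 4004001 ≡ 2490
2504^128 ≡ 2490^2 = 6200100 ≡ 1681
2504^256 ≡ 1681^2 = 2825761 ≡ 1165
2504^512 ≡ 1165^2 = 1357225 ≡ 609
554 = 512 + 32 + 8 + 2, so 2504^554 ≡ 609·2001·2230·729 ≡ 1311 (mod 2531)
R · y^e mod p:
780^2 = 608400 ≡ 960
780^4 ≡ 960^2 = 921600 ≡ 316
780^8 ≡ 316^2 = 99856 ≡ 1147
780^16 ≡ 1147^2 = 1315609 ≡ 2020
780^32 ≡ 2020^2 = 4080400 ≡ 428
780^64 ≡ 428^2 = 183184 ≡ 952
780^128 ≡ 952^2 = 906304 ≡ 206
780^256 ≡ 206^2 = 42436 ≡ 1940
780^512 ≡ 1940^2 = 3763600 ≡ 3
971 = 512 + 256 + 128 + 64 + 8 + 2 + 1, so 780^971 ≡ 3·1940·206·952·1147·960·780 ≡ 1155 (mod 2531)
744·1155 = 859320 ≡ 1311 (mod 2531)
1311 ≡ 1311 (mod 2531); signature holds.

passes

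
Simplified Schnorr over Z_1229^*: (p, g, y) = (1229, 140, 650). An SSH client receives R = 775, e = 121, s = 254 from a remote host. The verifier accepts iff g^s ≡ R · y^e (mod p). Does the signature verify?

g^s mod p:
140^2 = 19600 ≡ 1165
140^4 ≡ 1165^2 = 1357225 ≡ 409
140^8 ≡ 409^2 = 167281 ≡ 137
140^16 ≡ 137^2 = 18769 ≡ 334
140^32 ≡ 334^2 = 111556 ≡ 946
140^64 ≡ 946^2 = 894916 ≡ 204
140^128 ≡ 204^2 = 41616 ≡ 1059
254 = 128 + 64 + 32 + 16 + 8 + 4 + 2, so 140^254 ≡ 1059·204·946·334·137·409·1165 ≡ 547 (mod 1229)
R · y^e mod p:
650^2 = 422500 ≡ 953
650^4 ≡ 953^2 = 908209 ≡ 1207
650^8 ≡ 1207^2 = 1456849 ≡ 484
650^16 ≡ 484^2 = 234256 ≡ 746
650^32 ≡ 746^2 = 556516 ≡ 1008
650^64 ≡ 1008^2 = 1016064 ≡ 910
121 = 64 + 32 + 16 + 8 + 1, so 650^121 ≡ 910·1008·746·484·650 ≡ 858 (mod 1229)
775·858 = 664950 ≡ 61 (mod 1229)
547 ≠ 61; the check fails.

does not verify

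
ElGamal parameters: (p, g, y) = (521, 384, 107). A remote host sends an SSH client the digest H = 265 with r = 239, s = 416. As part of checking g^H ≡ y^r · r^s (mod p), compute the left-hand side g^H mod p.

229

384^2 = 147456 ≡ 13
384^4 ≡ 13^2 = 169
384^8 ≡ 169^2 = 28561 ≡ 427
384^16 ≡ 427^2 = 182329 ≡ 500
384^32 ≡ 500^2 = 250000 ≡ 441
384^64 ≡ 441^2 = 194481 ≡ 148
384^128 ≡ 148^2 = 21904 ≡ 22
384^256 ≡ 22^2 = 484
265 = 256 + 8 + 1, so 384^265 ≡ 484·427·384 ≡ 229 (mod 521)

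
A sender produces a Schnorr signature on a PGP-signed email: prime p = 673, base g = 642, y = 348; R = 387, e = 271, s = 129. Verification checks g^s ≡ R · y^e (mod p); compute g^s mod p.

277

642^2 = 412164 ≡ 288
642^4 ≡ 288^2 = 82944 ≡ 165
642^8 ≡ 165^2 = 27225 ≡ 305
642^16 ≡ 305^2 = 93025 ≡ 151
642^32 ≡ 151^2 = 22801 ≡ 592
642^64 ≡ 592^2 = 350464 ≡ 504
642^128 ≡ 504^2 = 254016 ≡ 295
129 = 128 + 1, so 642^129 ≡ 295·642 ≡ 277 (mod 673)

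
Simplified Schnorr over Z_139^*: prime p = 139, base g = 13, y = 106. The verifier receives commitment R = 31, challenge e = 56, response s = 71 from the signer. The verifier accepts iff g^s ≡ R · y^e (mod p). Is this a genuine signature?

g^s mod p:
13^2 = 169 ≡ 30
13^4 ≡ 30^2 = 900 ≡ 66
13^8 ≡ 66^2 = 4356 ≡ 47
13^16 ≡ 47^2 = 2209 ≡ 124
13^32 ≡ 124^2 = 15376 ≡ 86
13^64 ≡ 86^2 = 7396 ≡ 29
71 = 64 + 4 + 2 + 1, so 13^71 ≡ 29·66·30·13 ≡ 30 (mod 139)
R · y^e mod p:
106^2 = 11236 ≡ 116
106^4 ≡ 116^2 = 13456 ≡ 112
106^8 ≡ 112^2 = 12544 ≡ 34
106^16 ≡ 34^2 = 1156 ≡ 44
106^32 ≡ 44^2 = 1936 ≡ 129
56 = 32 + 16 + 8, so 106^56 ≡ 129·44·34 ≡ 52 (mod 139)
31·52 = 1612 ≡ 83 (mod 139)
30 ≠ 83; the check fails.

forged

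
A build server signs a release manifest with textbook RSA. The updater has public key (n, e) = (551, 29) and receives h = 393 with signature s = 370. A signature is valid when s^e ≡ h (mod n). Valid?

s^29 mod 551 = 138
138 ≠ 393, so verification fails.

no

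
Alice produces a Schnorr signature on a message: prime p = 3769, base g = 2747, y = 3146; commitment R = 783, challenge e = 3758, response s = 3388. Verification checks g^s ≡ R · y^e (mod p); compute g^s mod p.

2406

2747^2 = 7546009 ≡ 471
2747^4 ≡ 471^2 = 221841 ≡ 3239
2747^8 ≡ 3239^2 = 10491121 ≡ 1994
2747^16 ≡ 1994^2 = 3976036 ≡ 3510
2747^32 ≡ 3510^2 = 12320100 ≡ 3008
2747^64 ≡ 3008^2 = 9048064 ≡ 2464
2747^128 ≡ 2464^2 = 6071296 ≡ 3206
2747^256 ≡ 3206^2 = 10278436 ≡ 373
2747^512 ≡ 373^2 = 139129 ≡ 3445
2747^1024 ≡ 3445^2 = 11868025 ≡ 3213
2747^2048 ≡ 3213^2 = 10323369 ≡ 78
3388 = 2048 + 1024 + 256 + 32 + 16 + 8 + 4, so 2747^3388 ≡ 78·3213·373·3008·3510·1994·3239 ≡ 2406 (mod 3769)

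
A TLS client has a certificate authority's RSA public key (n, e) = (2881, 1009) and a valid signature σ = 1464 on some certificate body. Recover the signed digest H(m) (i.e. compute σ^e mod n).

σ^2 ≡ 1464^2 = 2143296 ≡ 2713
σ^4 ≡ 2713^2 = 7360369 ≡ 2295
σ^8 ≡ 2295^2 = 5267025 ≡ 557
σ^16 ≡ 557^2 = 310249 ≡ 1982
σ^32 ≡ 1982^2 = 3928324 ≡ 1521
σ^64 ≡ 1521^2 = 2313441 ≡ 2879
σ^128 ≡ 2879^2 = 8288641 ≡ 4
σ^256 ≡ 4^2 = 16
σ^512 ≡ 16^2 = 256
1009 = 512 + 256 + 128 + 64 + 32 + 16 + 1, so σ^1009 ≡ 256·16·4·2879·1521·1982·1464 ≡ 1937 (mod 2881)

1937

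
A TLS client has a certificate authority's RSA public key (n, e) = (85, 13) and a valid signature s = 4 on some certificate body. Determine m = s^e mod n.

4

Squares mod 85: s^1≡4, s^2≡16, s^4≡1, s^8≡1
13 = 8 + 4 + 1, so s^13 ≡ 1·1·4 ≡ 4 (mod 85)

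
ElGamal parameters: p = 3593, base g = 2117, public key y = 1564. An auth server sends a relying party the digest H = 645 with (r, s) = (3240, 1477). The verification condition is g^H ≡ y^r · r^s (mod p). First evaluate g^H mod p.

3166

Squares mod 3593: 2117^1≡2117, 2117^2≡1218, 2117^4≡3208, 2117^8≡912, 2117^16≡1761, 2117^32≡362, 2117^64≡1696, 2117^128≡2016, 2117^256≡573, 2117^512≡1366
645 = 512 + 128 + 4 + 1, so 2117^645 ≡ 1366·2016·3208·2117 ≡ 3166 (mod 3593)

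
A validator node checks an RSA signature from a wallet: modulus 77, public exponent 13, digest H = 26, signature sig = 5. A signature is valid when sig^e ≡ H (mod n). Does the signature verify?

verifies

sig^2 ≡ 5^2 = 25
sig^4 ≡ 25^2 = 625 ≡ 9
sig^8 ≡ 9^2 = 81 ≡ 4
13 = 8 + 4 + 1, so sig^13 ≡ 4·9·5 ≡ 26 (mod 77)
sig^13 mod 77 = 26 matches H.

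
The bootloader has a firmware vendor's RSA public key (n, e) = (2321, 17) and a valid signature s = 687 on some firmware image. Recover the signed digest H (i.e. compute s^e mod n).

s^17 mod 2321 = 179

179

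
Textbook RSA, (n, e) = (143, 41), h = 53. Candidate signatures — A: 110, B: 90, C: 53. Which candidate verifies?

C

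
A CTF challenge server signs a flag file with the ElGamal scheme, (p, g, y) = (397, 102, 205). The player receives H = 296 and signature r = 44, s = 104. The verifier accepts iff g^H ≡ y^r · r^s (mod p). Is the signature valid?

invalid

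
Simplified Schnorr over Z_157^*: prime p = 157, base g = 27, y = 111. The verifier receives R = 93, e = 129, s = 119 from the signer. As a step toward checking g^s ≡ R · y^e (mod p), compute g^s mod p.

27^2 = 729 ≡ 101
27^4 ≡ 101^2 = 10201 ≡ 153
27^8 ≡ 153^2 = 23409 ≡ 16
27^16 ≡ 16^2 = 256 ≡ 99
27^32 ≡ 99^2 = 9801 ≡ 67
27^64 ≡ 67^2 = 4489 ≡ 93
119 = 64 + 32 + 16 + 4 + 2 + 1, so 27^119 ≡ 93·67·99·153·101·27 ≡ 56 (mod 157)

56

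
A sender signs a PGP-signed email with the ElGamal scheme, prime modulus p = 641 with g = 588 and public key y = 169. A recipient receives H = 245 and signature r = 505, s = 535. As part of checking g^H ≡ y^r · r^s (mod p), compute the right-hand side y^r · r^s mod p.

169^2 = 28561 ≡ 357
169^4 ≡ 357^2 = 127449 ≡ 531
169^8 ≡ 531^2 = 281961 ≡ 562
169^16 ≡ 562^2 = 315844 ≡ 472
169^32 ≡ 472^2 = 222784 ≡ 357
169^64 ≡ 357^2 = 127449 ≡ 531
169^128 ≡ 531^2 = 281961 ≡ 562
169^256 ≡ 562^2 = 315844 ≡ 472
505 = 256 + 128 + 64 + 32 + 16 + 8 + 1, so 169^505 ≡ 472·562·531·357·472·562·169 ≡ 640 (mod 641)
505^2 = 255025 ≡ 548
505^4 ≡ 548^2 = 300304 ≡ 316
505^8 ≡ 316^2 = 99856 ≡ 501
505^16 ≡ 501^2 = 251001 ≡ 370
505^32 ≡ 370^2 = 136900 ≡ 367
505^64 ≡ 367^2 = 134689 ≡ 79
505^128 ≡ 79^2 = 6241 ≡ 472
505^256 ≡ 472^2 = 222784 ≡ 357
505^512 ≡ 357^2 = 127449 ≡ 531
535 = 512 + 16 + 4 + 2 + 1, so 505^535 ≡ 531·370·316·548·505 ≡ 145 (mod 641)
y^r · r^s ≡ 640·145 = 92800 ≡ 496 (mod 641)

496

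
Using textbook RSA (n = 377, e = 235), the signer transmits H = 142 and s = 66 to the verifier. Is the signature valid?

invalid

s^2 ≡ 66^2 = 4356 ≡ 209
s^4 ≡ 209^2 = 43681 ≡ 326
s^8 ≡ 326^2 = 106276 ≡ 339
s^16 ≡ 339^2 = 114921 ≡ 313
s^32 ≡ 313^2 = 97969 ≡ 326
s^64 ≡ 326^2 = 106276 ≡ 339
s^128 ≡ 339^2 = 114921 ≡ 313
235 = 128 + 64 + 32 + 8 + 2 + 1, so s^235 ≡ 313·339·326·339·209·66 ≡ 235 (mod 377)
235 ≠ 142, so verification fails.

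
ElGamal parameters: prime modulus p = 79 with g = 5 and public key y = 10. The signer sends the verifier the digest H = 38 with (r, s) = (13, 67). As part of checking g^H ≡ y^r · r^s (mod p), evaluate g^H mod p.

16

5^2 = 25
5^4 ≡ 25^2 = 625 ≡ 72
5^8 ≡ 72^2 = 5184 ≡ 49
5^16 ≡ 49^2 = 2401 ≡ 31
5^32 ≡ 31^2 = 961 ≡ 13
38 = 32 + 4 + 2, so 5^38 ≡ 13·72·25 ≡ 16 (mod 79)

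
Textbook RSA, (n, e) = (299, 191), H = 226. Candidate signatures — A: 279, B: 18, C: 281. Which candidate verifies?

C

Candidate A: Squares mod 299: 279^1≡279, 279^2≡101, 279^4≡35, 279^8≡29, 279^16≡243, 279^32≡146, 279^64≡87, 279^128≡94; 191 = 128 + 32 + 16 + 8 + 4 + 2 + 1, so 279^191 ≡ 94·146·243·29·35·101·279 ≡ 219 (mod 299)
Candidate B: Squares mod 299: 18^1≡18, 18^2≡25, 18^4≡27, 18^8≡131, 18^16≡118, 18^32≡170, 18^64≡196, 18^128≡144; 191 = 128 + 32 + 16 + 8 + 4 + 2 + 1, so 18^191 ≡ 144·170·118·131·27·25·18 ≡ 73 (mod 299)
Candidate C: Squares mod 299: 281^1≡281, 281^2≡25, 281^4≡27, 281^8≡131, 281^16≡118, 281^32≡170, 281^64≡196, 281^128≡144; 191 = 128 + 32 + 16 + 8 + 4 + 2 + 1, so 281^191 ≡ 144·170·118·131·27·25·281 ≡ 226 (mod 299)
  → matches H = 226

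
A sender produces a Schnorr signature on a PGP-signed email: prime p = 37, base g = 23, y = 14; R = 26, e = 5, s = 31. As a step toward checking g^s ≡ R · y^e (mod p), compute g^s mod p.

14

23^31 mod 37 = 14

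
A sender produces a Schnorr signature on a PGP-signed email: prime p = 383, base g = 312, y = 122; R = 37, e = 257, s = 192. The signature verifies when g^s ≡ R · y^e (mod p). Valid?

no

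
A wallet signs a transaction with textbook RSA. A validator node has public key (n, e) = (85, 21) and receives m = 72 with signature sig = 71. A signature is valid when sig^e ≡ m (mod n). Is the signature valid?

invalid

sig^2 ≡ 71^2 = 5041 ≡ 26
sig^4 ≡ 26^2 = 676 ≡ 81
sig^8 ≡ 81^2 = 6561 ≡ 16
sig^16 ≡ 16^2 = 256 ≡ 1
21 = 16 + 4 + 1, so sig^21 ≡ 1·81·71 ≡ 56 (mod 85)
56 ≠ 72, so verification fails.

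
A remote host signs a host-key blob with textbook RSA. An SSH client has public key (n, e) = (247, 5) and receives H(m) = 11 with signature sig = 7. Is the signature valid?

valid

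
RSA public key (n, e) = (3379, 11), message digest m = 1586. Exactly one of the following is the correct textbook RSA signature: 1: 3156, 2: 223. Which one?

1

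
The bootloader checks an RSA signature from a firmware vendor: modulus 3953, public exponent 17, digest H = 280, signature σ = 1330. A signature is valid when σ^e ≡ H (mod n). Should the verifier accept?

accept

σ^17 mod 3953 = 280
280 = H, so the signature checks out.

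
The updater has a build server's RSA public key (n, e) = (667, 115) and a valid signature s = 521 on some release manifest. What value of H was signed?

260

s^115 mod 667 = 260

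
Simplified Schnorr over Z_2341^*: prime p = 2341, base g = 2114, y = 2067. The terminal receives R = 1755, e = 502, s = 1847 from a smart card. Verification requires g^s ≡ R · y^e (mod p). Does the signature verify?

g^s mod p:
Squares mod 2341: 2114^1≡2114, 2114^2≡27, 2114^4≡729, 2114^8≡34, 2114^16≡1156, 2114^32≡1966, 2114^64≡165, 2114^128≡1474, 2114^256≡228, 2114^512≡482, 2114^1024≡565
1847 = 1024 + 512 + 256 + 32 + 16 + 4 + 2 + 1, so 2114^1847 ≡ 565·482·228·1966·1156·729·27·2114 ≡ 1707 (mod 2341)
R · y^e mod p:
Squares mod 2341: 2067^1≡2067, 2067^2≡164, 2067^4≡1145, 2067^8≡65, 2067^16≡1884, 2067^32≡500, 2067^64≡1854, 2067^128≡728, 2067^256≡918
502 = 256 + 128 + 64 + 32 + 16 + 4 + 2, so 2067^502 ≡ 918·728·1854·500·1884·1145·164 ≡ 65 (mod 2341)
1755·65 = 114075 ≡ 1707 (mod 2341)
1707 ≡ 1707 (mod 2341); signature holds.

verifies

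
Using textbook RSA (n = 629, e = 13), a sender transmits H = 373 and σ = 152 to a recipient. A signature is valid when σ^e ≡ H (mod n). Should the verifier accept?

accept

σ^2 ≡ 152^2 = 23104 ≡ 460
σ^4 ≡ 460^2 = 211600 ≡ 256
σ^8 ≡ 256^2 = 65536 ≡ 120
13 = 8 + 4 + 1, so σ^13 ≡ 120·256·152 ≡ 373 (mod 629)
σ^13 mod 629 = 373 matches H.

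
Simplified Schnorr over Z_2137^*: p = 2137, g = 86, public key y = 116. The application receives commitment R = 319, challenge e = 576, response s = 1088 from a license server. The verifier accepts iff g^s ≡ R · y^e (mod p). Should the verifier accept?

reject

g^s mod p:
86^2 = 7396 ≡ 985
86^4 ≡ 985^2 = 970225 ≡ 27
86^8 ≡ 27^2 = 729
86^16 ≡ 729^2 = 531441 ≡ 1465
86^32 ≡ 1465^2 = 2146225 ≡ 677
86^64 ≡ 677^2 = 458329 ≡ 1011
86^128 ≡ 1011^2 = 1022121 ≡ 635
86^256 ≡ 635^2 = 403225 ≡ 1469
86^512 ≡ 1469^2 = 2157961 ≡ 1728
86^1024 ≡ 1728^2 = 2985984 ≡ 595
1088 = 1024 + 64, so 86^1088 ≡ 595·1011 ≡ 1048 (mod 2137)
R · y^e mod p:
116^2 = 13456 ≡ 634
116^4 ≡ 634^2 = 401956 ≡ 200
116^8 ≡ 200^2 = 40000 ≡ 1534
116^16 ≡ 1534^2 = 2353156 ≡ 319
116^32 ≡ 319^2 = 101761 ≡ 1322
116^64 ≡ 1322^2 = 1747684 ≡ 1755
116^128 ≡ 1755^2 = 3080025 ≡ 608
116^256 ≡ 608^2 = 369664 ≡ 2100
116^512 ≡ 2100^2 = 4410000 ≡ 1369
576 = 512 + 64, so 116^576 ≡ 1369·1755 ≡ 607 (mod 2137)
319·607 = 193633 ≡ 1303 (mod 2137)
1048 ≠ 1303; the check fails.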